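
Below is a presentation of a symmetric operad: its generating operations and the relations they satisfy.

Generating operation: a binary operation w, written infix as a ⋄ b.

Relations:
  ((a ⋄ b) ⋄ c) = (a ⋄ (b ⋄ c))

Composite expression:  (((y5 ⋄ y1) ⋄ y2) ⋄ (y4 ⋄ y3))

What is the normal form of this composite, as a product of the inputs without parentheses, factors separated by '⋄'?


y5 ⋄ y1 ⋄ y2 ⋄ y4 ⋄ y3


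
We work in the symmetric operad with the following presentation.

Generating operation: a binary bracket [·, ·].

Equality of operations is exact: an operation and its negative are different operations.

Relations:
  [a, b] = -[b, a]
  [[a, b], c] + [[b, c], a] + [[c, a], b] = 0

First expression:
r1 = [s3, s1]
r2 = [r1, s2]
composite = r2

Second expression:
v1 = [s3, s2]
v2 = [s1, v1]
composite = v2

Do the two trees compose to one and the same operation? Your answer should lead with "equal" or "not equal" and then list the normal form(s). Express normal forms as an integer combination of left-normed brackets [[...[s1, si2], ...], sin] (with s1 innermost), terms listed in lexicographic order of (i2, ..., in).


The first composite normalizes to -[[s1, s3], s2]
The second composite normalizes to -[[s1, s2], s3] + [[s1, s3], s2]
The forms do not match — not equal.

not equal: they reduce to -[[s1, s3], s2] and -[[s1, s2], s3] + [[s1, s3], s2]


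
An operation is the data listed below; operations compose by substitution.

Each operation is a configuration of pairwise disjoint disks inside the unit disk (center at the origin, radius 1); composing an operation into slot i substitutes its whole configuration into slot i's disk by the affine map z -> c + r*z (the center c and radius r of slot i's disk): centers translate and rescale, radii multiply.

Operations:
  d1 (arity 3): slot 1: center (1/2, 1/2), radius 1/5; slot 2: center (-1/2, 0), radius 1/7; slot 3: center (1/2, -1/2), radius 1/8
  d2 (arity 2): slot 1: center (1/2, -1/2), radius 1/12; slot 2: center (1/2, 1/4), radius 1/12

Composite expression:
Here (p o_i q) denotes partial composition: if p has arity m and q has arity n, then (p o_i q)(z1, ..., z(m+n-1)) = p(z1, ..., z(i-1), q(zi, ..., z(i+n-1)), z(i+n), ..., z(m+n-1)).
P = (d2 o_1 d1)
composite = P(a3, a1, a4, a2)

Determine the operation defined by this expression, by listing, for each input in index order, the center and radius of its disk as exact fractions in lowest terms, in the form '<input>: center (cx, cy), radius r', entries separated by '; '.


Only the slot chain above each a matters under d2; compose those maps.
tracing a3 down its 2-map path: center (13/24, -11/24), radius 1/60
tracing a1 down its 2-map path: center (11/24, -1/2), radius 1/84
tracing a4 down its 2-map path: center (13/24, -13/24), radius 1/96
tracing a2 down its 1-map path: center (1/2, 1/4), radius 1/12

a1: center (11/24, -1/2), radius 1/84; a2: center (1/2, 1/4), radius 1/12; a3: center (13/24, -11/24), radius 1/60; a4: center (13/24, -13/24), radius 1/96


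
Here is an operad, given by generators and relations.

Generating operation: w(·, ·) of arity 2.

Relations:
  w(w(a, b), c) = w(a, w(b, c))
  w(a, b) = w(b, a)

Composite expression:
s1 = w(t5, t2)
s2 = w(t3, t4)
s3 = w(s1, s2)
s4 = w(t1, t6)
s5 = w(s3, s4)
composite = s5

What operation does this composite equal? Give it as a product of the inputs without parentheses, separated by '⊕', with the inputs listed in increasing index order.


t1 ⊕ t2 ⊕ t3 ⊕ t4 ⊕ t5 ⊕ t6

With w associative and commutative, the t-input set is all that matters.
w(t5, t2) unparenthesizes to t5 ⊕ t2
w(t3, t4) unparenthesizes to t3 ⊕ t4
w(w(t5, t2), w(t3, t4)) unparenthesizes to t5 ⊕ t2 ⊕ t3 ⊕ t4
w(t1, t6) unparenthesizes to t1 ⊕ t6
w(w(w(t5, t2), w(t3, t4)), w(t1, t6)) unparenthesizes to t5 ⊕ t2 ⊕ t3 ⊕ t4 ⊕ t1 ⊕ t6
putting the inputs in ascending order: t1 ⊕ t2 ⊕ t3 ⊕ t4 ⊕ t5 ⊕ t6


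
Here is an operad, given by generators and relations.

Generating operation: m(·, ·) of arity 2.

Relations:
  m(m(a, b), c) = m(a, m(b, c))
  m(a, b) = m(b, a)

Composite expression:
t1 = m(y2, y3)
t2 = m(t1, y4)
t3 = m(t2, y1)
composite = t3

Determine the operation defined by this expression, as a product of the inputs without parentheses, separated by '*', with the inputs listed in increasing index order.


y1 * y2 * y3 * y4


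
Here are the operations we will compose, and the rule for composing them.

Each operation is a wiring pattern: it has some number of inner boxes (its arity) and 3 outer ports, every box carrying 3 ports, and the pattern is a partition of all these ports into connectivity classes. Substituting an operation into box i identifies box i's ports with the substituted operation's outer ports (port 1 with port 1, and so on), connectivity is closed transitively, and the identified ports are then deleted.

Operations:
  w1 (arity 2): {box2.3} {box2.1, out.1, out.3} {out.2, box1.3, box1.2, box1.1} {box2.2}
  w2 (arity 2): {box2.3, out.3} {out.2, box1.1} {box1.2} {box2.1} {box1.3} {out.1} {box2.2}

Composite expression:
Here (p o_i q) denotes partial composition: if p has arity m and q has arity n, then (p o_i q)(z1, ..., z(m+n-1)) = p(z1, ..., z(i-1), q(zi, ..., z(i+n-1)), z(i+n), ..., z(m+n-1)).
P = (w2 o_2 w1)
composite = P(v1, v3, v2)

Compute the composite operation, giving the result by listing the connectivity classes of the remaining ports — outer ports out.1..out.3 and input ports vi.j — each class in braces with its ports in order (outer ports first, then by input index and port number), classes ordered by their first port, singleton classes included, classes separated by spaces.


{out.1} {out.2, v1.1} {out.3, v2.1} {v1.2} {v1.3} {v2.2} {v2.3} {v3.1, v3.2, v3.3}

Connectivity passes through glued w2-boundaries; trace each wire chain.
after w1, the pattern on (v3, v2) reads {out.1, out.3, v2.1} {out.2, v3.1, v3.2, v3.3} {v2.2} {v2.3} (out.j = its outer ports)
after w2, the pattern on (v1, v3, v2) reads {out.1} {out.2, v1.1} {out.3, v2.1} {v1.2} {v1.3} {v2.2} {v2.3} {v3.1, v3.2, v3.3} (out.j = its outer ports)


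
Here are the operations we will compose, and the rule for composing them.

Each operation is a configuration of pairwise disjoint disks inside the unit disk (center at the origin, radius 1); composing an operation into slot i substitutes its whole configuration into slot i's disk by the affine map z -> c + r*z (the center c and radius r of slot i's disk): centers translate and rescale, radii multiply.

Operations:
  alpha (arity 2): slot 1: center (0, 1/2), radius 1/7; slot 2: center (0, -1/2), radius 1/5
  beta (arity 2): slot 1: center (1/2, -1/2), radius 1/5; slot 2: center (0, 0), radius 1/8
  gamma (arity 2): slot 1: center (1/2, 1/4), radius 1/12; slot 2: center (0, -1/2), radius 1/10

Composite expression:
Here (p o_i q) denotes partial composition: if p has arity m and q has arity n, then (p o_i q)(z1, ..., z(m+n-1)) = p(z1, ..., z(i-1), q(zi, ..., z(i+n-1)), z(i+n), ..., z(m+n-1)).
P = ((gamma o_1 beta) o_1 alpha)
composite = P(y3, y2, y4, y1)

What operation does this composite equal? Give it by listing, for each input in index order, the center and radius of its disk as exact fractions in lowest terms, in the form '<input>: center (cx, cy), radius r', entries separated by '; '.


y1: center (0, -1/2), radius 1/10; y2: center (13/24, 1/5), radius 1/300; y3: center (13/24, 13/60), radius 1/420; y4: center (1/2, 1/4), radius 1/96


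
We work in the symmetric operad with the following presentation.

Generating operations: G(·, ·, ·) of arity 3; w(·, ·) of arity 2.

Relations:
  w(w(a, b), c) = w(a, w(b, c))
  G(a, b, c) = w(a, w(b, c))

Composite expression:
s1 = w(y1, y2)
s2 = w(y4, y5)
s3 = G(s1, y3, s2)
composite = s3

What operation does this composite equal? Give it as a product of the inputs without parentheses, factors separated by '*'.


Every regrouping of G is equal, so read the y-inputs in written order.
w(y1, y2) reduces to y1 * y2
w(y4, y5) reduces to y4 * y5
G(w(y1, y2), y3, w(y4, y5)) reduces to y1 * y2 * y3 * y4 * y5

y1 * y2 * y3 * y4 * y5


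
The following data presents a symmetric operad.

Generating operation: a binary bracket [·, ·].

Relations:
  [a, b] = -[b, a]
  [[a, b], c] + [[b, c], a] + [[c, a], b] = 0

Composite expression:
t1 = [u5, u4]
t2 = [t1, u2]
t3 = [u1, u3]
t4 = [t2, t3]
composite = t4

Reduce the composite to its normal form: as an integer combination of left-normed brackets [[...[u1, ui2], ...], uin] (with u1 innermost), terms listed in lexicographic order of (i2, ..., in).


-[[[[u1, u3], u2], u4], u5] + [[[[u1, u3], u2], u5], u4] + [[[[u1, u3], u4], u5], u2] - [[[[u1, u3], u5], u4], u2]

A multilinear Lie element is pinned by u1-initial words (u1 innermost).
Composite bracket: [[[u5, u4], u2], [u1, u3]]
Under [a, b] = ab - ba we get 16 signed associative words (2^4 = 16).
Collect the words opening with u1:
  from u1u3u2u4u5, sign -1: term -[[[[u1, u3], u2], u4], u5]
  from u1u3u2u5u4, sign +1: term +[[[[u1, u3], u2], u5], u4]
  from u1u3u4u5u2, sign +1: term +[[[[u1, u3], u4], u5], u2]
  from u1u3u5u4u2, sign -1: term -[[[[u1, u3], u5], u4], u2]


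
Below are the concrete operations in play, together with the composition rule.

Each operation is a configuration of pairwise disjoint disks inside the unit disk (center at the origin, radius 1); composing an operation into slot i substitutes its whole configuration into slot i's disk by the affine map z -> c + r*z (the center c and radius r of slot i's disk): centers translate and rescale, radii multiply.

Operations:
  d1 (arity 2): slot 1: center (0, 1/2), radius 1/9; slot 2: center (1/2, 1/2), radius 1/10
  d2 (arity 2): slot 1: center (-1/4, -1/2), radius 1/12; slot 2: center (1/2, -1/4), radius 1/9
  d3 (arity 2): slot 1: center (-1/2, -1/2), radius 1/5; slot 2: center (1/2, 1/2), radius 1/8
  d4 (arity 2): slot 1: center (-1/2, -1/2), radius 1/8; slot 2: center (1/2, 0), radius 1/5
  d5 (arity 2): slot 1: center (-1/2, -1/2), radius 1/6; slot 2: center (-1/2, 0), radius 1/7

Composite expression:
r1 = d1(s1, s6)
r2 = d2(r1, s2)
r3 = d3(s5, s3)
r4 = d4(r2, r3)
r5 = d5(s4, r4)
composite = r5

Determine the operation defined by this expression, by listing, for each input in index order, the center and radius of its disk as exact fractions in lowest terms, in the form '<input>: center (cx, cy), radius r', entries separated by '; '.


Nesting under d5 composes maps z -> c + r*z down each s-path.
input s4: composing its 1 substitution step yields center (-1/2, -1/2), radius 1/6
input s1: composing its 4 substitution steps yields center (-129/224, -107/1344), radius 1/6048
input s6: composing its 4 substitution steps yields center (-773/1344, -107/1344), radius 1/6720
input s2: composing its 3 substitution steps yields center (-9/16, -17/224), radius 1/504
input s5: composing its 3 substitution steps yields center (-31/70, -1/70), radius 1/175
input s3: composing its 3 substitution steps yields center (-29/70, 1/70), radius 1/280

s1: center (-129/224, -107/1344), radius 1/6048; s2: center (-9/16, -17/224), radius 1/504; s3: center (-29/70, 1/70), radius 1/280; s4: center (-1/2, -1/2), radius 1/6; s5: center (-31/70, -1/70), radius 1/175; s6: center (-773/1344, -107/1344), radius 1/6720


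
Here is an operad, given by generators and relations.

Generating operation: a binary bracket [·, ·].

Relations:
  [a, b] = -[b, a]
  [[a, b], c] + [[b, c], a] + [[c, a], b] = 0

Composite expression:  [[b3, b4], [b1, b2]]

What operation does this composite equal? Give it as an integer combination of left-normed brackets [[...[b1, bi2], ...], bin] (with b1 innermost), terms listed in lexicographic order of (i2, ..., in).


-[[[b1, b2], b3], b4] + [[[b1, b2], b4], b3]

Expand each bracket as ab - ba; the b1-initial words give the coefficients.
Composite bracket: [[b3, b4], [b1, b2]]
Full expansion: 8 signed words from ab - ba (2^3 = 8).
Collect the words opening with b1:
  sign of b1b2b3b4 is -1, so it contributes -[[[b1, b2], b3], b4]
  sign of b1b2b4b3 is +1, so it contributes +[[[b1, b2], b4], b3]


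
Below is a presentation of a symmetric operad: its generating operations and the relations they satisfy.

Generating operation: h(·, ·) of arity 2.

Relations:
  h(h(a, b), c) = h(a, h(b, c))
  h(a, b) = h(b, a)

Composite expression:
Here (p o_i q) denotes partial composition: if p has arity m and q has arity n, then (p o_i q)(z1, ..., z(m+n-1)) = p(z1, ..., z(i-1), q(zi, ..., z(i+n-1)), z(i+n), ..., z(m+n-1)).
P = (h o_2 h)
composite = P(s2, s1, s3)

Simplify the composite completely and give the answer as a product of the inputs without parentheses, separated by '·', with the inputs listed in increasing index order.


s1 · s2 · s3

With h associative and commutative, the s-input set is all that matters.
h(s1, s3) unparenthesizes to s1 · s3
h(s2, h(s1, s3)) unparenthesizes to s2 · s1 · s3
rearranged into index order: s1 · s2 · s3


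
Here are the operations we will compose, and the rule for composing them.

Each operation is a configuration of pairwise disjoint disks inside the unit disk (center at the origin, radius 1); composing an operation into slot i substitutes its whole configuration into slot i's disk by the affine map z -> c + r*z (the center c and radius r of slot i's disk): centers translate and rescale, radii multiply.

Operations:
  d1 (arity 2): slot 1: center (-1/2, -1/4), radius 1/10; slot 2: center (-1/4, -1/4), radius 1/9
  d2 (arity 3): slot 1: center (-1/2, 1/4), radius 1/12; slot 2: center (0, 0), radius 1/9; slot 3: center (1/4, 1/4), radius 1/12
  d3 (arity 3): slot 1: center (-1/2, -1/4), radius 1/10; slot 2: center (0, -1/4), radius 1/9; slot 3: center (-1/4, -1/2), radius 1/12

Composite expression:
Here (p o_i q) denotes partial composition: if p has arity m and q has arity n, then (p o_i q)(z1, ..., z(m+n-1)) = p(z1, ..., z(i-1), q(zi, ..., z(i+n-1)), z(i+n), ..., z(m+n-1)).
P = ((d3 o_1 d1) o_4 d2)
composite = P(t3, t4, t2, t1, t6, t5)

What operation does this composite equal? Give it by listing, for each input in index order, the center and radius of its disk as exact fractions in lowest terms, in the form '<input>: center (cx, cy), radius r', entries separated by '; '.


t1: center (-7/24, -23/48), radius 1/144; t2: center (0, -1/4), radius 1/9; t3: center (-11/20, -11/40), radius 1/100; t4: center (-21/40, -11/40), radius 1/90; t5: center (-11/48, -23/48), radius 1/144; t6: center (-1/4, -1/2), radius 1/108

Below d3, radii multiply path by path; the t-disk centers shift.
input t3: applying the 2 nested substitutions gives center (-11/20, -11/40), radius 1/100
input t4: applying the 2 nested substitutions gives center (-21/40, -11/40), radius 1/90
input t2: applying the 1 nested substitution gives center (0, -1/4), radius 1/9
input t1: applying the 2 nested substitutions gives center (-7/24, -23/48), radius 1/144
input t6: applying the 2 nested substitutions gives center (-1/4, -1/2), radius 1/108
input t5: applying the 2 nested substitutions gives center (-11/48, -23/48), radius 1/144


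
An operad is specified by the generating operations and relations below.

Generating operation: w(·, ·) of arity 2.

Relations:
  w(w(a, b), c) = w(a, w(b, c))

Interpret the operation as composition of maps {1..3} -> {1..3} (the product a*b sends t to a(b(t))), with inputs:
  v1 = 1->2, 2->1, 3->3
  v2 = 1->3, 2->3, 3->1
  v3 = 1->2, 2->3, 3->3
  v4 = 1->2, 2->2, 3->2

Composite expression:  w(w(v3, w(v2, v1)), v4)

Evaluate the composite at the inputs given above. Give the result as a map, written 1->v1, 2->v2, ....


1->3, 2->3, 3->3

w(v2, v1) = 1->3, 2->3, 3->1
w(v3, w(v2, v1)) = 1->3, 2->3, 3->2
w(w(v3, w(v2, v1)), v4) = 1->3, 2->3, 3->3


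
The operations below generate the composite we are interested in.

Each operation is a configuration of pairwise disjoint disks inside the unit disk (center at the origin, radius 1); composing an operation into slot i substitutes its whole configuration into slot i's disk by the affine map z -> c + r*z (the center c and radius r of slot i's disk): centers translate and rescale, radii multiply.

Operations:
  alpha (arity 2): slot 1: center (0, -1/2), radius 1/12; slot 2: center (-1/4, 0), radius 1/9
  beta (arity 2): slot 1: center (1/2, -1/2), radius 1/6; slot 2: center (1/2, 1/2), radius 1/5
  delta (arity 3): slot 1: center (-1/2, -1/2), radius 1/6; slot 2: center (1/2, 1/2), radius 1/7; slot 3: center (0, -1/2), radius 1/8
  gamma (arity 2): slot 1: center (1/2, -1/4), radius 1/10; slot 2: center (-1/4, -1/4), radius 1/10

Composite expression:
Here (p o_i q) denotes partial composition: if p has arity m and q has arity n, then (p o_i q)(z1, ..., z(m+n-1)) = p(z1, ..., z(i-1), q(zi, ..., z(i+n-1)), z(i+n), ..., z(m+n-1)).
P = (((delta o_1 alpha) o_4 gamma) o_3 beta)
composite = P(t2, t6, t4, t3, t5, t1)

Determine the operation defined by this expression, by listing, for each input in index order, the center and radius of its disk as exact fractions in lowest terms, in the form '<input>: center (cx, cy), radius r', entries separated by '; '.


t1: center (-1/32, -17/32), radius 1/80; t2: center (-1/2, -7/12), radius 1/72; t3: center (4/7, 4/7), radius 1/35; t4: center (4/7, 3/7), radius 1/42; t5: center (1/16, -17/32), radius 1/80; t6: center (-13/24, -1/2), radius 1/54

Below delta, radii multiply path by path; the t-disk centers shift.
input t2: applying the 2 nested substitutions gives center (-1/2, -7/12), radius 1/72
input t6: applying the 2 nested substitutions gives center (-13/24, -1/2), radius 1/54
input t4: applying the 2 nested substitutions gives center (4/7, 3/7), radius 1/42
input t3: applying the 2 nested substitutions gives center (4/7, 4/7), radius 1/35
input t5: applying the 2 nested substitutions gives center (1/16, -17/32), radius 1/80
input t1: applying the 2 nested substitutions gives center (-1/32, -17/32), radius 1/80


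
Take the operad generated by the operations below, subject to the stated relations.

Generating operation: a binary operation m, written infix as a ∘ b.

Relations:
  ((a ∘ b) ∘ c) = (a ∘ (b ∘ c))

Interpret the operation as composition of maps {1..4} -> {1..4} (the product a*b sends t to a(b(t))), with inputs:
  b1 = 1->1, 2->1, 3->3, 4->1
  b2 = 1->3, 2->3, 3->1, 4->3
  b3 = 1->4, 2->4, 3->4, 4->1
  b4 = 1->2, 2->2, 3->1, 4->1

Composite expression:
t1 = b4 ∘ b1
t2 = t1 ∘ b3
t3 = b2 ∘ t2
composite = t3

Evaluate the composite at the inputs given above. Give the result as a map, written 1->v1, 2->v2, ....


1->3, 2->3, 3->3, 4->3

(b4 ∘ b1) = 1->2, 2->2, 3->1, 4->2
((b4 ∘ b1) ∘ b3) = 1->2, 2->2, 3->2, 4->2
(b2 ∘ ((b4 ∘ b1) ∘ b3)) = 1->3, 2->3, 3->3, 4->3


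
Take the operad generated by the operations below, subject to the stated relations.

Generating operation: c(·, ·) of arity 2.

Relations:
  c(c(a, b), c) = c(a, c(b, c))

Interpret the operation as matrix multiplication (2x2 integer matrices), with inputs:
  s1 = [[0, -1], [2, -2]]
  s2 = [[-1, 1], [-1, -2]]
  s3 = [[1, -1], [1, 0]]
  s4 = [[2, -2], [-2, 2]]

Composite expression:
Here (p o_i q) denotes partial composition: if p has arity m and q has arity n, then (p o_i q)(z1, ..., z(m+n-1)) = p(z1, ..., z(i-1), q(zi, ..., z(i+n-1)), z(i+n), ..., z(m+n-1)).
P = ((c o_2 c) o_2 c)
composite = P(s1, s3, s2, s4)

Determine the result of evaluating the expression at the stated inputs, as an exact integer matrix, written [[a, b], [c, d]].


[[4, -4], [-4, 4]]

c(s3, s2) = [[0, 3], [-1, 1]]
c(c(s3, s2), s4) = [[-6, 6], [-4, 4]]
c(s1, c(c(s3, s2), s4)) = [[4, -4], [-4, 4]]


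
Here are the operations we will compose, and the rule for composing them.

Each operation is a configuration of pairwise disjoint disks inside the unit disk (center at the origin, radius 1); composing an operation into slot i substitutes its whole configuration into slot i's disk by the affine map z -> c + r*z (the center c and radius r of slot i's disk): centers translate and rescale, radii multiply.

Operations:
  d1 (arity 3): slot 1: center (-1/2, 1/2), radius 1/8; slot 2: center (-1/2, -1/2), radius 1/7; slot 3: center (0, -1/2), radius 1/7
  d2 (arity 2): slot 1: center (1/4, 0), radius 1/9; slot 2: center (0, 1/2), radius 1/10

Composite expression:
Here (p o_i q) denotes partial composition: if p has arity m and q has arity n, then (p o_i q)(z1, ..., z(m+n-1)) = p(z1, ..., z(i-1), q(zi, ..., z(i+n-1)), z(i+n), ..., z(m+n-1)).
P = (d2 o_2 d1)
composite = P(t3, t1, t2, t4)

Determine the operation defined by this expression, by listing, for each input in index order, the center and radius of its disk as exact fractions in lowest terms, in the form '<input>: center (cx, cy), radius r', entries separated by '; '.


t1: center (-1/20, 11/20), radius 1/80; t2: center (-1/20, 9/20), radius 1/70; t3: center (1/4, 0), radius 1/9; t4: center (0, 9/20), radius 1/70

Nesting under d2 composes maps z -> c + r*z down each t-path.
input t3: applying the 1 nested substitution gives center (1/4, 0), radius 1/9
input t1: applying the 2 nested substitutions gives center (-1/20, 11/20), radius 1/80
input t2: applying the 2 nested substitutions gives center (-1/20, 9/20), radius 1/70
input t4: applying the 2 nested substitutions gives center (0, 9/20), radius 1/70


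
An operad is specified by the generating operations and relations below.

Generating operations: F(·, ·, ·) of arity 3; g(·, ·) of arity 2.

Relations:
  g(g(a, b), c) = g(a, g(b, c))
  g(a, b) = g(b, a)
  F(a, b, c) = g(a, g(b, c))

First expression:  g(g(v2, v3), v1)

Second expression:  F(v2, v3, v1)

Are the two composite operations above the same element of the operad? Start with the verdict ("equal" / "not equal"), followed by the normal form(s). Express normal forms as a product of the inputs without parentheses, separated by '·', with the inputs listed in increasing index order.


equal; both compose to v1 · v2 · v3

In normal form, the first expression is v1 · v2 · v3
In normal form, the second expression is v1 · v2 · v3
Same normal form: equal.


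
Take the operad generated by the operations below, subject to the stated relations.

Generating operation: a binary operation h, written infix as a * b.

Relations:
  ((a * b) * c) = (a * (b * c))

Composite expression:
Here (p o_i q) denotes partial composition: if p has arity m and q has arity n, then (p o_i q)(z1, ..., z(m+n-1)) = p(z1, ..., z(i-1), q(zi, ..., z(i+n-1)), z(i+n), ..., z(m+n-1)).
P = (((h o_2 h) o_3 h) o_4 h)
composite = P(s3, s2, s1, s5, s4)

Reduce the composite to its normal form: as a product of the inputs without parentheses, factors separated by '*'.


Key point: h is associative — brackets drop, the s-order remains.
(s5 * s4) unparenthesizes to s5 * s4
(s1 * (s5 * s4)) unparenthesizes to s1 * s5 * s4
(s2 * (s1 * (s5 * s4))) unparenthesizes to s2 * s1 * s5 * s4
(s3 * (s2 * (s1 * (s5 * s4)))) unparenthesizes to s3 * s2 * s1 * s5 * s4

s3 * s2 * s1 * s5 * s4


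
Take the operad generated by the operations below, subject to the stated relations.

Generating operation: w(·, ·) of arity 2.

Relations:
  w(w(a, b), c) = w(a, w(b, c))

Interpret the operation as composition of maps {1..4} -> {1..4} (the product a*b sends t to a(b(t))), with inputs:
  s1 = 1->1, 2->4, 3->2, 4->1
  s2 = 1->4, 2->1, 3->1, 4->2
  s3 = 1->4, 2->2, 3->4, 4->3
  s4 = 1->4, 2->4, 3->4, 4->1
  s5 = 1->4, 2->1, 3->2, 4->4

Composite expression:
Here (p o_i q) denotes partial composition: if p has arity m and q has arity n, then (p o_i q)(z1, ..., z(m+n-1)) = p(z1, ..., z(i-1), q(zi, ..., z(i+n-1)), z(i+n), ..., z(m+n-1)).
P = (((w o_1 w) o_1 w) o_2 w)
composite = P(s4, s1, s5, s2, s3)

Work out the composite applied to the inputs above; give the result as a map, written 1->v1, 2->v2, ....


1->4, 2->4, 3->4, 4->4

w(s1, s5) = 1->1, 2->1, 3->4, 4->1
w(s4, w(s1, s5)) = 1->4, 2->4, 3->1, 4->4
w(w(s4, w(s1, s5)), s2) = 1->4, 2->4, 3->4, 4->4
w(w(w(s4, w(s1, s5)), s2), s3) = 1->4, 2->4, 3->4, 4->4


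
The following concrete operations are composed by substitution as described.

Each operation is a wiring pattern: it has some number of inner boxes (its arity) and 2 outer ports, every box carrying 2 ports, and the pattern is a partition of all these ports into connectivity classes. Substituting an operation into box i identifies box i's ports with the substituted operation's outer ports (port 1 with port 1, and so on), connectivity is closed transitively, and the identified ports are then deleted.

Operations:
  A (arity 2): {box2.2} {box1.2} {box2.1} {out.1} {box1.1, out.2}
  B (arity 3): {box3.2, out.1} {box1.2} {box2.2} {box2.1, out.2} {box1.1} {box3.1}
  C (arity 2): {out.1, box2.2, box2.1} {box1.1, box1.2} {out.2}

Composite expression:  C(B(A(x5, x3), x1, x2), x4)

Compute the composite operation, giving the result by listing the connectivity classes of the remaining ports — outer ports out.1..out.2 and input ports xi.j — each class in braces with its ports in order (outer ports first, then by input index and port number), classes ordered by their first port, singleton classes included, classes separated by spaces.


{out.1, x4.1, x4.2} {out.2} {x1.1, x2.2} {x1.2} {x2.1} {x3.1} {x3.2} {x5.1} {x5.2}


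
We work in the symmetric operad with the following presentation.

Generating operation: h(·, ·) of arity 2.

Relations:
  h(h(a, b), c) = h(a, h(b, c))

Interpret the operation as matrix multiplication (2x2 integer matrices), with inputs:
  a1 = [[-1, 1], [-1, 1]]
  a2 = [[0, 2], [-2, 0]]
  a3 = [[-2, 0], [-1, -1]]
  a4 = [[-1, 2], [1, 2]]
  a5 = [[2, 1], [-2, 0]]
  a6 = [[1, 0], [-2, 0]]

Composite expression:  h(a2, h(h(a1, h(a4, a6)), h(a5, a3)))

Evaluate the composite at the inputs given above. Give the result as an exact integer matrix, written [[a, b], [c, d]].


[[-20, -4], [20, 4]]

h(a4, a6) = [[-5, 0], [-3, 0]]
h(a1, h(a4, a6)) = [[2, 0], [2, 0]]
h(a5, a3) = [[-5, -1], [4, 0]]
h(h(a1, h(a4, a6)), h(a5, a3)) = [[-10, -2], [-10, -2]]
h(a2, h(h(a1, h(a4, a6)), h(a5, a3))) = [[-20, -4], [20, 4]]


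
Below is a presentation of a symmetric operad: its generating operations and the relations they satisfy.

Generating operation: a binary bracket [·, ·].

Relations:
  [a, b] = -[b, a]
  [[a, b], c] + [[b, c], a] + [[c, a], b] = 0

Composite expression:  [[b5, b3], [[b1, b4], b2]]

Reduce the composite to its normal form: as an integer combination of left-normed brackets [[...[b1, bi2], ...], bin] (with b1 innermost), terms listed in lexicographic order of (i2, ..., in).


In the tensor algebra, words opening b1 carry the b1-anchored form.
Composite bracket: [[b5, b3], [[b1, b4], b2]]
Expanding via [a, b] = ab - ba: 16 signed words (2^4 = 16).
Words beginning with b1 determine it all:
  the word b1b4b2b3b5 carries sign +1 and contributes +[[[[b1, b4], b2], b3], b5]
  the word b1b4b2b5b3 carries sign -1 and contributes -[[[[b1, b4], b2], b5], b3]

[[[[b1, b4], b2], b3], b5] - [[[[b1, b4], b2], b5], b3]


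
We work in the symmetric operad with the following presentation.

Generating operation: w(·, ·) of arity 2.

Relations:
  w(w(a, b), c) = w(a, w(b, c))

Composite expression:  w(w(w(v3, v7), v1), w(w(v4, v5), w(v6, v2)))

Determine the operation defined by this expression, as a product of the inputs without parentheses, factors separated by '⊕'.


v3 ⊕ v7 ⊕ v1 ⊕ v4 ⊕ v5 ⊕ v6 ⊕ v2

All parenthesizations of w agree; list the v-inputs left to right.
w(v3, v7) spells out as v3 ⊕ v7
w(w(v3, v7), v1) spells out as v3 ⊕ v7 ⊕ v1
w(v4, v5) spells out as v4 ⊕ v5
w(v6, v2) spells out as v6 ⊕ v2
w(w(v4, v5), w(v6, v2)) spells out as v4 ⊕ v5 ⊕ v6 ⊕ v2
w(w(w(v3, v7), v1), w(w(v4, v5), w(v6, v2))) spells out as v3 ⊕ v7 ⊕ v1 ⊕ v4 ⊕ v5 ⊕ v6 ⊕ v2


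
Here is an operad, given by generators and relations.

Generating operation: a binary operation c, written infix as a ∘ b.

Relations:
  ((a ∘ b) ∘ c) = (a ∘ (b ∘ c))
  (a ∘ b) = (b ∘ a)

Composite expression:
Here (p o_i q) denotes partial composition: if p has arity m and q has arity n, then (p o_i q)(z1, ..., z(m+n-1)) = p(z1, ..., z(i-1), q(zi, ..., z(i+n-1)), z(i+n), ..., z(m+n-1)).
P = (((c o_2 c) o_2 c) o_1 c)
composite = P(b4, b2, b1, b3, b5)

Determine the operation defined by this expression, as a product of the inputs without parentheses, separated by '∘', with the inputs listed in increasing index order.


Any arrangement under c is one operation, so sort the b-inputs.
(b4 ∘ b2) flattens to b4 ∘ b2
(b1 ∘ b3) flattens to b1 ∘ b3
((b1 ∘ b3) ∘ b5) flattens to b1 ∘ b3 ∘ b5
((b4 ∘ b2) ∘ ((b1 ∘ b3) ∘ b5)) flattens to b4 ∘ b2 ∘ b1 ∘ b3 ∘ b5
reordering the factors by index: b1 ∘ b2 ∘ b3 ∘ b4 ∘ b5

b1 ∘ b2 ∘ b3 ∘ b4 ∘ b5


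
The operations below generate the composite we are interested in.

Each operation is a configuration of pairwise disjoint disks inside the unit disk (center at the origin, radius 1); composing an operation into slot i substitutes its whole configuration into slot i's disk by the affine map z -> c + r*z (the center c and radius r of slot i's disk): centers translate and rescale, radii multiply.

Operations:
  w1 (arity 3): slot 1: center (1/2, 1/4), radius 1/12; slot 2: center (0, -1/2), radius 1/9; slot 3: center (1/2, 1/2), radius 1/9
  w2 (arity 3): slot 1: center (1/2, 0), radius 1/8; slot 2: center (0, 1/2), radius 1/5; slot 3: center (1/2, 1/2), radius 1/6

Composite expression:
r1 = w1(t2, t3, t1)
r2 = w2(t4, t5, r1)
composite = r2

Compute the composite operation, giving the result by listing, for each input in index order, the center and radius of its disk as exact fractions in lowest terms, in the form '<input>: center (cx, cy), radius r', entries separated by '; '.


t1: center (7/12, 7/12), radius 1/54; t2: center (7/12, 13/24), radius 1/72; t3: center (1/2, 5/12), radius 1/54; t4: center (1/2, 0), radius 1/8; t5: center (0, 1/2), radius 1/5

Only the slot chain above each t matters under w2; compose those maps.
input t4: composing its 1 substitution step yields center (1/2, 0), radius 1/8
input t5: composing its 1 substitution step yields center (0, 1/2), radius 1/5
input t2: composing its 2 substitution steps yields center (7/12, 13/24), radius 1/72
input t3: composing its 2 substitution steps yields center (1/2, 5/12), radius 1/54
input t1: composing its 2 substitution steps yields center (7/12, 7/12), radius 1/54


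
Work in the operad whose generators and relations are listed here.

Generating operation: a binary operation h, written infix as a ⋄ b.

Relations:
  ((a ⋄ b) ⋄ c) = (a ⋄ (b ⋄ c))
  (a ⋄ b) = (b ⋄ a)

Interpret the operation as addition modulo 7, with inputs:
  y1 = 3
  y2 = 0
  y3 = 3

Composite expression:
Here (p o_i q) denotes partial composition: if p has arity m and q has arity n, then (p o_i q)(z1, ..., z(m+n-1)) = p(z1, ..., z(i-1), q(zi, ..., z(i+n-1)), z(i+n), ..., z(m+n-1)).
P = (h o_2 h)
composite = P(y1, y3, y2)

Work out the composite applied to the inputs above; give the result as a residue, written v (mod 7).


6 (mod 7)

(y3 ⋄ y2) = 3
(y1 ⋄ (y3 ⋄ y2)) = 6


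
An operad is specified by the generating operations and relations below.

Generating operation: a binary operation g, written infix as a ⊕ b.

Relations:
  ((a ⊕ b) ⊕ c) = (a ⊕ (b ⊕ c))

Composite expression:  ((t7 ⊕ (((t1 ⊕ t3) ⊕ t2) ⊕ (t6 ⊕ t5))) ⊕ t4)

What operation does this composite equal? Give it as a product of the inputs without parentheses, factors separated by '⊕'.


t7 ⊕ t1 ⊕ t3 ⊕ t2 ⊕ t6 ⊕ t5 ⊕ t4

Every regrouping of g is equal, so read the t-inputs in written order.
(t1 ⊕ t3) linearizes to t1 ⊕ t3
((t1 ⊕ t3) ⊕ t2) linearizes to t1 ⊕ t3 ⊕ t2
(t6 ⊕ t5) linearizes to t6 ⊕ t5
(((t1 ⊕ t3) ⊕ t2) ⊕ (t6 ⊕ t5)) linearizes to t1 ⊕ t3 ⊕ t2 ⊕ t6 ⊕ t5
(t7 ⊕ (((t1 ⊕ t3) ⊕ t2) ⊕ (t6 ⊕ t5))) linearizes to t7 ⊕ t1 ⊕ t3 ⊕ t2 ⊕ t6 ⊕ t5
((t7 ⊕ (((t1 ⊕ t3) ⊕ t2) ⊕ (t6 ⊕ t5))) ⊕ t4) linearizes to t7 ⊕ t1 ⊕ t3 ⊕ t2 ⊕ t6 ⊕ t5 ⊕ t4


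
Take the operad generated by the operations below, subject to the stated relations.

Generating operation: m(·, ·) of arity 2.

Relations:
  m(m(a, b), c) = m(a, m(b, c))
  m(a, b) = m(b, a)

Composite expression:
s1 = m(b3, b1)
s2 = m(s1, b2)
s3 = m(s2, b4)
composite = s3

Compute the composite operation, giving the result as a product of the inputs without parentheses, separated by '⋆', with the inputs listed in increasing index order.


b1 ⋆ b2 ⋆ b3 ⋆ b4

Reordering under m is free, so list the b-inputs canonically.
m(b3, b1) unparenthesizes to b3 ⋆ b1
m(m(b3, b1), b2) unparenthesizes to b3 ⋆ b1 ⋆ b2
m(m(m(b3, b1), b2), b4) unparenthesizes to b3 ⋆ b1 ⋆ b2 ⋆ b4
sorting the factors by input index: b1 ⋆ b2 ⋆ b3 ⋆ b4


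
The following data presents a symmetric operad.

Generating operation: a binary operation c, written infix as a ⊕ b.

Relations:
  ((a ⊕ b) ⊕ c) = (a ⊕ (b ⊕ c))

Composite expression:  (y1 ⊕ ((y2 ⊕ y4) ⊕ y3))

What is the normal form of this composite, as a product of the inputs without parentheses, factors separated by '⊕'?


y1 ⊕ y2 ⊕ y4 ⊕ y3

Every regrouping of c is equal, so read the y-inputs in written order.
(y2 ⊕ y4) flattens to y2 ⊕ y4
((y2 ⊕ y4) ⊕ y3) flattens to y2 ⊕ y4 ⊕ y3
(y1 ⊕ ((y2 ⊕ y4) ⊕ y3)) flattens to y1 ⊕ y2 ⊕ y4 ⊕ y3


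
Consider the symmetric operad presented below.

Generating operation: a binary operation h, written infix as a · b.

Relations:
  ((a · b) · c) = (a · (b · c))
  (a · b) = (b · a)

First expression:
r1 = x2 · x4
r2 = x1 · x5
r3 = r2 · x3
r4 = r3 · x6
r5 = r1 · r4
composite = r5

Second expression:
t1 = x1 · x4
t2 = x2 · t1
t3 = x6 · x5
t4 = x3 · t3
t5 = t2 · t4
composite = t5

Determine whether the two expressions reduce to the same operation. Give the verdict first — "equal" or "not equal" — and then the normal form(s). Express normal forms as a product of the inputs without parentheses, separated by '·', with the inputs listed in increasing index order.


In normal form, the first expression is x1 · x2 · x3 · x4 · x5 · x6
In normal form, the second expression is x1 · x2 · x3 · x4 · x5 · x6
One common form — equal.

equal: each reduces to x1 · x2 · x3 · x4 · x5 · x6


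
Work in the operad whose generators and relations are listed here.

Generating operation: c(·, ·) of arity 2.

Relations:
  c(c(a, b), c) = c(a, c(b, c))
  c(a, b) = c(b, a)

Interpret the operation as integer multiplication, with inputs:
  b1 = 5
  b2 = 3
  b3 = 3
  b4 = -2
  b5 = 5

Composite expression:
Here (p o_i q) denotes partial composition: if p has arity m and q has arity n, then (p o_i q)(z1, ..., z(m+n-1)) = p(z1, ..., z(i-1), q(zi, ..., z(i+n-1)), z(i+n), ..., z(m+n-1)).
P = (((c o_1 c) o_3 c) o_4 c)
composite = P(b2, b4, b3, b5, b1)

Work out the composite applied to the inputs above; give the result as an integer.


-450

c(b2, b4) = -6
c(b5, b1) = 25
c(b3, c(b5, b1)) = 75
c(c(b2, b4), c(b3, c(b5, b1))) = -450


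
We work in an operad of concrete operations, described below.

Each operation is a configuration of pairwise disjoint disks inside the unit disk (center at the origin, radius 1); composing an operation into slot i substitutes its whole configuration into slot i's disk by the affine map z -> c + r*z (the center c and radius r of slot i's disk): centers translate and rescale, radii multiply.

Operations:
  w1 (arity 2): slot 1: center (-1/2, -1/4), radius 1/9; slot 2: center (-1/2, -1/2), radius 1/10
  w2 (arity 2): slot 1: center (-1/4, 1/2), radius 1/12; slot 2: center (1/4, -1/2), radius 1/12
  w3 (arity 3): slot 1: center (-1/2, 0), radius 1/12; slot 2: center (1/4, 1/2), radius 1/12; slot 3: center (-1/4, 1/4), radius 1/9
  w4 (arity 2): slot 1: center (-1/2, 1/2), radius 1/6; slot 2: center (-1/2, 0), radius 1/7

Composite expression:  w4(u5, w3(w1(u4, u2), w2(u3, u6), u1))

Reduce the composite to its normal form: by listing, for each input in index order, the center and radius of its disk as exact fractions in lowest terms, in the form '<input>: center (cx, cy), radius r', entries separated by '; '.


Follow each u-input down from w4: c' goes to c + r*c', radius to r*r'.
u5 passes through 1 substitution, ending at center (-1/2, 1/2), radius 1/6
u4 passes through 3 substitutions, ending at center (-97/168, -1/336), radius 1/756
u2 passes through 3 substitutions, ending at center (-97/168, -1/168), radius 1/840
u3 passes through 3 substitutions, ending at center (-157/336, 13/168), radius 1/1008
u6 passes through 3 substitutions, ending at center (-155/336, 11/168), radius 1/1008
u1 passes through 2 substitutions, ending at center (-15/28, 1/28), radius 1/63

u1: center (-15/28, 1/28), radius 1/63; u2: center (-97/168, -1/168), radius 1/840; u3: center (-157/336, 13/168), radius 1/1008; u4: center (-97/168, -1/336), radius 1/756; u5: center (-1/2, 1/2), radius 1/6; u6: center (-155/336, 11/168), radius 1/1008


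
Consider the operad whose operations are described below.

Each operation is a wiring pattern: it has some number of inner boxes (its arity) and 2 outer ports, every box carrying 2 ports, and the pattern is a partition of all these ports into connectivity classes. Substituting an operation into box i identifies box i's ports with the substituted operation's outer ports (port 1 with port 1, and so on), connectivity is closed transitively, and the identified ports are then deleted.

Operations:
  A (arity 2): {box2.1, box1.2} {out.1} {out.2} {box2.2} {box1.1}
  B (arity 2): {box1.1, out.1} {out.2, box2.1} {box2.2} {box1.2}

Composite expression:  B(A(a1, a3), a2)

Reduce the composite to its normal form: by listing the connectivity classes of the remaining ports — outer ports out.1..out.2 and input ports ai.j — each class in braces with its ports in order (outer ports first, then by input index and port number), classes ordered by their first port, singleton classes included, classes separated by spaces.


{out.1} {out.2, a2.1} {a1.1} {a1.2, a3.1} {a2.2} {a3.2}

Connectivity passes through glued B-boundaries; trace each wire chain.
after A, the pattern on (a1, a3) reads {out.1} {out.2} {a1.1} {a1.2, a3.1} {a3.2} (out.j = its outer ports)
after B, the pattern on (a1, a3, a2) reads {out.1} {out.2, a2.1} {a1.1} {a1.2, a3.1} {a2.2} {a3.2} (out.j = its outer ports)


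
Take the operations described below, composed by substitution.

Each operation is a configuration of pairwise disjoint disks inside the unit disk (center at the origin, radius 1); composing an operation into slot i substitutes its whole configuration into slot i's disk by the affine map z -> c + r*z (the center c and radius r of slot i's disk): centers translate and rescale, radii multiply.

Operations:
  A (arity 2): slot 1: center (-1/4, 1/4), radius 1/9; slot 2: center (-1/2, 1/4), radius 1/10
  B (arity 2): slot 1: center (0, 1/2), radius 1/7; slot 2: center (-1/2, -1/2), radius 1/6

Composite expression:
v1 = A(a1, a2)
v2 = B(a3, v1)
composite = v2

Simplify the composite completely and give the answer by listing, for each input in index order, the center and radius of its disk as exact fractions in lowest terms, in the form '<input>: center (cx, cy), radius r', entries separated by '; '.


Follow each a-input down from B: c' goes to c + r*c', radius to r*r'.
tracing a3 down its 1-map path: center (0, 1/2), radius 1/7
tracing a1 down its 2-map path: center (-13/24, -11/24), radius 1/54
tracing a2 down its 2-map path: center (-7/12, -11/24), radius 1/60

a1: center (-13/24, -11/24), radius 1/54; a2: center (-7/12, -11/24), radius 1/60; a3: center (0, 1/2), radius 1/7


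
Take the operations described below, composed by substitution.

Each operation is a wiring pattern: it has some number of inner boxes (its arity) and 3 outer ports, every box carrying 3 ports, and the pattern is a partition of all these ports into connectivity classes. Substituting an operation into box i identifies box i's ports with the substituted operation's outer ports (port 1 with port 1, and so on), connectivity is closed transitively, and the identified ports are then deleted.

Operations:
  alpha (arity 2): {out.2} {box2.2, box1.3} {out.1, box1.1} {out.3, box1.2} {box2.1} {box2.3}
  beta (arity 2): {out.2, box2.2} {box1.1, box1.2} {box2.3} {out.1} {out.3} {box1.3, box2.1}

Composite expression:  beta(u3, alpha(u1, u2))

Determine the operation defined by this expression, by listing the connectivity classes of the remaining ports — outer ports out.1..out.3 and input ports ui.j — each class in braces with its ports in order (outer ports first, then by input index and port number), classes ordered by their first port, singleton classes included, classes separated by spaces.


{out.1} {out.2} {out.3} {u1.1, u3.3} {u1.2} {u1.3, u2.2} {u2.1} {u2.3} {u3.1, u3.2}

Reachability decides: close wires over beta-identified ports.
the subtree at alpha composes to {out.1, u1.1} {out.2} {out.3, u1.2} {u1.3, u2.2} {u2.1} {u2.3} on (u1, u2); out.j = own outer ports
the subtree at beta composes to {out.1} {out.2} {out.3} {u1.1, u3.3} {u1.2} {u1.3, u2.2} {u2.1} {u2.3} {u3.1, u3.2} on (u3, u1, u2); out.j = own outer ports
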